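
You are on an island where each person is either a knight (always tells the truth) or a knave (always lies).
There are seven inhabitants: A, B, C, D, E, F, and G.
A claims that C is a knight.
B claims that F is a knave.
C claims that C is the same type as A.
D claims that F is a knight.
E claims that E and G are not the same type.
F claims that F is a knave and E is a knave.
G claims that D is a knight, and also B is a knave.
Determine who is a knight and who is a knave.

As a knight, A's statement "C is a knight" should be true; it is.
B is a knight, so "F is a knave" must be true — and it is.
C is a knight, and the claim "C is the same type as A" is indeed true.
D is a knave, so "F is a knight" must be False — and it is.
As a knight, E's statement "E and G are not the same type" should be true; it is.
As a knave, F's statement "F is a knave and E is a knave" should be False; it is.
Since G is a knave, "D is a knight, and also B is a knave" needs to be False, which holds.

A is a knight, B is a knight, C is a knight, D is a knave, E is a knight, F is a knave, and G is a knave.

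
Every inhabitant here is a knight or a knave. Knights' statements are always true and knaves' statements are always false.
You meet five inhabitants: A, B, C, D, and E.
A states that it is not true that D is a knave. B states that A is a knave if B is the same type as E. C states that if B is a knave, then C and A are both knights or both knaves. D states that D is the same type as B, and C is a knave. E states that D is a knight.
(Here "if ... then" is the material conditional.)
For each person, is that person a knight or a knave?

A is a knave, B is a knight, C is a knight, D is a knave, and E is a knave.

Suppose A is a knight. Then A's statement "it is not true that D is a knave" would have to be true. Checking the 16 ways to assign the others, none is consistent with every speaker.
(For instance, with B=knight, C=knight, D=knave, E=knave, A's claim "it is not true that D is a knave" comes out false where it would need to be true.)
So A must be a knave, making "it is not true that D is a knave" false. Taking A=knave, B=knight, C=knight, D=knave, E=knave, each remaining statement checks out:
  B (knight): "A is a knave if B is the same type as E" — true. ✓
  C (knight): "if B is a knave, then C and A are both knights or both knaves" — true. ✓
  D (knave): "D is the same type as B, and C is a knave" — false. ✓
  E (knave): "D is a knight" — false. ✓
This is the unique consistent assignment.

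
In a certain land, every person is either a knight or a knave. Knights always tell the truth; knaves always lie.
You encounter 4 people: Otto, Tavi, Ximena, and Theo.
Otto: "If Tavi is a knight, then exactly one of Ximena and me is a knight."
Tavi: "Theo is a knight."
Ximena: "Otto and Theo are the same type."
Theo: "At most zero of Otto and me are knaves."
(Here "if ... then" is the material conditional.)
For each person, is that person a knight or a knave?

Knights: Otto. Knaves: Tavi, Ximena, and Theo.

Otto is a knight, so "if Tavi is a knight, then exactly one of Ximena and me is a knight" must be true — and it is.
Tavi is a knave; "Theo is a knight" is False, as required.
Ximena (knave): "Otto and Theo are the same type" — False. ✓
As a knave, Theo's statement "at most zero of Otto and me are knaves" should be False; it is.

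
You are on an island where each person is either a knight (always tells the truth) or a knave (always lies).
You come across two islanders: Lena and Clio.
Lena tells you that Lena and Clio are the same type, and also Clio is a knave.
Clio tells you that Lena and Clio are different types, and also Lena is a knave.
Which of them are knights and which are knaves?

Lena is a knave and Clio is a knight.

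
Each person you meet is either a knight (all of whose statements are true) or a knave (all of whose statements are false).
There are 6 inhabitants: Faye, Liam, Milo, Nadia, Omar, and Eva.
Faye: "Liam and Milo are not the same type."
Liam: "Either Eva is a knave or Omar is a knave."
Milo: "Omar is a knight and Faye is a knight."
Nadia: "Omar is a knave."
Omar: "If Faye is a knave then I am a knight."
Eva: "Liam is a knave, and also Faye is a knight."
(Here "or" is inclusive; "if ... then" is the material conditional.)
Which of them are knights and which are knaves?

Faye is a knight, Liam is a knave, Milo is a knight, Nadia is a knave, Omar is a knight, and Eva is a knight.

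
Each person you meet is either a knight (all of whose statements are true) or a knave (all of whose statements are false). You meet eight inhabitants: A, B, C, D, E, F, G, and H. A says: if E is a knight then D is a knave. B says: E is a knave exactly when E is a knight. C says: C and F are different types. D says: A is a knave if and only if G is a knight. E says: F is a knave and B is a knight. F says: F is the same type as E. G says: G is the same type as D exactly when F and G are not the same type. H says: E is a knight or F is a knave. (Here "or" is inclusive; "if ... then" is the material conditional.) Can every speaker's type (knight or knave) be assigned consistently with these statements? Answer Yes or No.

Checking all 256 assignments, each has at least one speaker whose statement's truth value contradicts their type.

No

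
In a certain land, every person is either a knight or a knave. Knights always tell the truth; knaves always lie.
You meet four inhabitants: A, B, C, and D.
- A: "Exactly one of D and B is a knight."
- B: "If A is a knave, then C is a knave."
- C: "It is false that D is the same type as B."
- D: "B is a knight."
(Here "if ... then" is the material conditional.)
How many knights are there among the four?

2

The unique consistent assignment is A=knave, B=knight, C=knave, D=knight.
That has 2 knights.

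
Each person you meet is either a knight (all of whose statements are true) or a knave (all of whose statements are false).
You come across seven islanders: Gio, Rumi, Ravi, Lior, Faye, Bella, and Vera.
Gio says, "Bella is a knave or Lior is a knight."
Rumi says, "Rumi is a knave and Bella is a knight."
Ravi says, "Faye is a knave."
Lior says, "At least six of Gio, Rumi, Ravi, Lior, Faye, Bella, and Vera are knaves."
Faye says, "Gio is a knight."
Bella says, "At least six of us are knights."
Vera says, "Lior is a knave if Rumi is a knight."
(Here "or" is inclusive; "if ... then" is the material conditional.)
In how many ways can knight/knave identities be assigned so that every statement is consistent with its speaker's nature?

Consistent assignments:
  Gio=knight, Rumi=knave, Ravi=knave, Lior=knave, Faye=knight, Bella=knave, Vera=knight

1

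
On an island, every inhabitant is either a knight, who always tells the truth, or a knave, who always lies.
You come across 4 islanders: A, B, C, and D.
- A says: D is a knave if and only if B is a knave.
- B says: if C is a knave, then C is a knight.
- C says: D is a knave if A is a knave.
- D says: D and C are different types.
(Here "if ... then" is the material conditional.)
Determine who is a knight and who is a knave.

Since A is a knave, "D is a knave if and only if B is a knave" needs to be False, which holds.
As a knave, B's statement "if C is a knave, then C is a knight" should be False; it is.
Since C is a knave, "D is a knave if A is a knave" needs to be False, which holds.
D (knight): "D and C are different types" — true. ✓

A is a knave, B is a knave, C is a knave, and D is a knight.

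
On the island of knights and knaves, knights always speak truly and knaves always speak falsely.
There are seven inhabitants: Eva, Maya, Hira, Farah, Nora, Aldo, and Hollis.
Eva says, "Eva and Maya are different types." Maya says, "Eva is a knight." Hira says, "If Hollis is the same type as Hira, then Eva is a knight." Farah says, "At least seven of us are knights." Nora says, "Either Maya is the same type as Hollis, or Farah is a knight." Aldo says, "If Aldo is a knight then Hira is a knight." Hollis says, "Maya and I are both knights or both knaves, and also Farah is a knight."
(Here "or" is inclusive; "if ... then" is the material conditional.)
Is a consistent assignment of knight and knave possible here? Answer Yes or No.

Yes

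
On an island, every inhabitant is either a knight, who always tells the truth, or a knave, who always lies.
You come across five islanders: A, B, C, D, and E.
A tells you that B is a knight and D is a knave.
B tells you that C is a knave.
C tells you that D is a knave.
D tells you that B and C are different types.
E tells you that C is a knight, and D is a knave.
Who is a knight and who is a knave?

Knights: B and D. Knaves: A, C, and E.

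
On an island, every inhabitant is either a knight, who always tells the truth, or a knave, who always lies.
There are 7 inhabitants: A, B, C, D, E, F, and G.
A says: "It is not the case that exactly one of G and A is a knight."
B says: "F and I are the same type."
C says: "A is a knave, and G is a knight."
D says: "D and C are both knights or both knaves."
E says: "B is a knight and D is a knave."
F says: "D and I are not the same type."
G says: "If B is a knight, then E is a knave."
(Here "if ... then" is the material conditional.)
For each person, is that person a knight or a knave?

Since A is a knave, "it is not the case that exactly one of G and A is a knight" needs to be False, which holds.
B is a knave, so "F and I are the same type" must be False — and it is.
Since C is a knight, "A is a knave, and G is a knight" needs to be true, which holds.
D is a knave, and the claim "D and C are both knights or both knaves" is indeed False.
E is a knave; "B is a knight and D is a knave" is False, as required.
F is a knight, so "D and I are not the same type" must be true — and it is.
G is a knight; "if B is a knight, then E is a knave" is true, as required.

A is a knave, B is a knave, C is a knight, D is a knave, E is a knave, F is a knight, and G is a knight.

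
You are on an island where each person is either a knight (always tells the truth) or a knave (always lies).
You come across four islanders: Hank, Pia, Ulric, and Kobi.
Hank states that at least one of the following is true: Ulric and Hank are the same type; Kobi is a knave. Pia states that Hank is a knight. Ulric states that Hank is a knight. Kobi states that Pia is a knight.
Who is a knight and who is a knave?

Suppose Hank is a knave. Then Hank's statement "at least one of the following is true: Ulric and Hank are the same type; Kobi is a knave" would have to be false. Checking the 8 ways to assign the others, none is consistent with every speaker.
(For instance, with Pia=knight, Ulric=knight, Kobi=knight, Pia's claim "Hank is a knight" comes out false where it would need to be true.)
So Hank must be a knight, making "at least one of the following is true: Ulric and Hank are the same type; Kobi is a knave" true. Taking Hank=knight, Pia=knight, Ulric=knight, Kobi=knight, each remaining statement checks out:
  Pia (knight): "Hank is a knight" — true. ✓
  Ulric (knight): "Hank is a knight" — true. ✓
  Kobi (knight): "Pia is a knight" — true. ✓
This is the unique consistent assignment.

Knights: Hank, Pia, Ulric, and Kobi. Knaves: none.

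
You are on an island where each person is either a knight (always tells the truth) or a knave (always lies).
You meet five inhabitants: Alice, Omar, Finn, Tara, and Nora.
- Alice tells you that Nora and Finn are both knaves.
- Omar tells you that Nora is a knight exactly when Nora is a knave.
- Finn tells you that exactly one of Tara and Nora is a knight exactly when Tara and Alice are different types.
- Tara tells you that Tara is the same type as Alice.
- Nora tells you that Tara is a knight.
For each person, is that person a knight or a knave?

Knights: Alice. Knaves: Omar, Finn, Tara, and Nora.

Alice is a knight, so "Nora and Finn are both knaves" must be True — and it is.
Omar is a knave, so "Nora is a knight exactly when Nora is a knave" must be false — and it is.
Finn is a knave, so "exactly one of Tara and Nora is a knight exactly when Tara and Alice are different types" must be false — and it is.
As a knave, Tara's statement "Tara is the same type as Alice" should be false; it is.
Nora is a knave; "Tara is a knight" is false, as required.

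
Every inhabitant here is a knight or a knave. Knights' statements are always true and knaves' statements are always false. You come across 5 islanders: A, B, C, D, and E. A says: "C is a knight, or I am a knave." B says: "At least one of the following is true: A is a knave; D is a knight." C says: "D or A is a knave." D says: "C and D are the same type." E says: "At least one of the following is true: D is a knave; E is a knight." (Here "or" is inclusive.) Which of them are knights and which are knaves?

A is a knight; "C is a knight, or I am a knave" is true, as required.
B is a knave, and the claim "at least one of the following is true: A is a knave; D is a knight" is indeed False.
Since C is a knight, "D or A is a knave" needs to be true, which holds.
D is a knave, so "C and D are the same type" must be False — and it is.
E is a knight, so "at least one of the following is true: D is a knave; E is a knight" must be true — and it is.

Knights: A, C, and E. Knaves: B and D.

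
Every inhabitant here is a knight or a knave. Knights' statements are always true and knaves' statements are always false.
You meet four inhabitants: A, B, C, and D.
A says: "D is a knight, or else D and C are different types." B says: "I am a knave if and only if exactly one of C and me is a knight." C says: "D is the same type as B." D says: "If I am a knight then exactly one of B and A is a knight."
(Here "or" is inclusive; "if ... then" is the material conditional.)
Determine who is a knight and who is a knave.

A is a knight, B is a knave, C is a knave, and D is a knight.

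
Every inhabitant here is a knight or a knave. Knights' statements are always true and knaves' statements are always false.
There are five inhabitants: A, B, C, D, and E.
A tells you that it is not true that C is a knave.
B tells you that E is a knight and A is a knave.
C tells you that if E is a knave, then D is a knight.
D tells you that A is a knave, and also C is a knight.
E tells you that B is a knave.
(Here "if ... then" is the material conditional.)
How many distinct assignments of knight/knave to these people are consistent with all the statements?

1

Consistent assignments:
  A=knight, B=knave, C=knight, D=knave, E=knight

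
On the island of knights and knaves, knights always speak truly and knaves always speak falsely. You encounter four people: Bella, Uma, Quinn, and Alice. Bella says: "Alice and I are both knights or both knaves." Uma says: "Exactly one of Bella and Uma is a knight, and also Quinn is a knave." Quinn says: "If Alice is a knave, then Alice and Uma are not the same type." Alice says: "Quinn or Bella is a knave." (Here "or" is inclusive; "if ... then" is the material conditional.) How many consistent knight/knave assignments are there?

1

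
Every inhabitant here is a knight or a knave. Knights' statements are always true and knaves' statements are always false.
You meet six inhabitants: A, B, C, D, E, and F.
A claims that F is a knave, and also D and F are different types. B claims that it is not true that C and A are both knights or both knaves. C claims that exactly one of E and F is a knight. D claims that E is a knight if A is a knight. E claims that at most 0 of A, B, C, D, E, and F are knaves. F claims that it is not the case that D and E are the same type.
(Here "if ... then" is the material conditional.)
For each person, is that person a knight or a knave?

A is a knave, B is a knight, C is a knight, D is a knight, E is a knave, and F is a knight.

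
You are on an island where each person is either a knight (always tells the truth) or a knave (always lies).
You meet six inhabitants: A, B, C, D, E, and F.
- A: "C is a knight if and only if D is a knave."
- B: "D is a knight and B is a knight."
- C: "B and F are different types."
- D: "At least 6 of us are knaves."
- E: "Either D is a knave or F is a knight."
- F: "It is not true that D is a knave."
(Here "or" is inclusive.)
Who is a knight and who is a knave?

A is a knave, B is a knave, C is a knave, D is a knave, E is a knight, and F is a knave.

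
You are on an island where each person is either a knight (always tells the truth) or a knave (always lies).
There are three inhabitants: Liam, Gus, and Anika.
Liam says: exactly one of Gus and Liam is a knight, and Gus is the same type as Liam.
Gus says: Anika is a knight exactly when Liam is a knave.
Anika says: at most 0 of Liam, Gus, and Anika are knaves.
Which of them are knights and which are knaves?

Knights: none. Knaves: Liam, Gus, and Anika.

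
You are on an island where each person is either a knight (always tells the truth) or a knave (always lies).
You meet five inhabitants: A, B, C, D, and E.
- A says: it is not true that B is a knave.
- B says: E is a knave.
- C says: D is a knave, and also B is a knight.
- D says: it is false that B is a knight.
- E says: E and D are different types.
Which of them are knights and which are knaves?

A is a knight, B is a knight, C is a knight, D is a knave, and E is a knave.

Suppose A is a knave. Then A's statement "it is not true that B is a knave" would have to be false. Checking the 16 ways to assign the others, none is consistent with every speaker.
(For instance, with B=knight, C=knight, D=knave, E=knave, A's claim "it is not true that B is a knave" comes out true where it would need to be false.)
So A must be a knight, making "it is not true that B is a knave" true. Taking A=knight, B=knight, C=knight, D=knave, E=knave, each remaining statement checks out:
  B (knight): "E is a knave" — true. ✓
  C (knight): "D is a knave, and also B is a knight" — true. ✓
  D (knave): "it is false that B is a knight" — false. ✓
  E (knave): "E and D are different types" — false. ✓
This is the unique consistent assignment.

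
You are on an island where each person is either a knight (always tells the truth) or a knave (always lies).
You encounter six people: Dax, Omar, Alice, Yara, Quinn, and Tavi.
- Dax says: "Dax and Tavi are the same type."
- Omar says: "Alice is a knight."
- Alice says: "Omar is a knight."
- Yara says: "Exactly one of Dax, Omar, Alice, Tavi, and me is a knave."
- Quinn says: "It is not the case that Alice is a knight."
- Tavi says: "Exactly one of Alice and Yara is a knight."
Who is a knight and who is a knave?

Knights: Omar, Alice, and Tavi. Knaves: Dax, Yara, and Quinn.

Dax is a knave; "Dax and Tavi are the same type" is False, as required.
Omar (knight): "Alice is a knight" — True. ✓
Alice is a knight, so "Omar is a knight" must be True — and it is.
As a knave, Yara's statement "exactly one of Dax, Omar, Alice, Tavi, and me is a knave" should be False; it is.
As a knave, Quinn's statement "it is not the case that Alice is a knight" should be False; it is.
As a knight, Tavi's statement "exactly one of Alice and Yara is a knight" should be True; it is.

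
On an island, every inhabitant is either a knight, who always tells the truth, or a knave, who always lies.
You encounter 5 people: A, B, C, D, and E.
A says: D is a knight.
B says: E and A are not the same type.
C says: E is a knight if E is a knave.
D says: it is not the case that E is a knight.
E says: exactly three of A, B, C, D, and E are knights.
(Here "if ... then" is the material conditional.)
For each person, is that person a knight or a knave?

A is a knave, B is a knight, C is a knight, D is a knave, and E is a knight.

A is a knave, so "D is a knight" must be false — and it is.
As a knight, B's statement "E and A are not the same type" should be true; it is.
C is a knight; "E is a knight if E is a knave" is true, as required.
D (knave): "it is not the case that E is a knight" — false. ✓
E (knight): "exactly three of A, B, C, D, and E are knights" — true. ✓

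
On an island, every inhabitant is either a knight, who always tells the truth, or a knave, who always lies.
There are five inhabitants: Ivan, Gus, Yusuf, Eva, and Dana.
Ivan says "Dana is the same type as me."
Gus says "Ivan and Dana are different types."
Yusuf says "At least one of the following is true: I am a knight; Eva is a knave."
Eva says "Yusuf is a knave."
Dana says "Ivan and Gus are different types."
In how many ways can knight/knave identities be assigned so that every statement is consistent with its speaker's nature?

4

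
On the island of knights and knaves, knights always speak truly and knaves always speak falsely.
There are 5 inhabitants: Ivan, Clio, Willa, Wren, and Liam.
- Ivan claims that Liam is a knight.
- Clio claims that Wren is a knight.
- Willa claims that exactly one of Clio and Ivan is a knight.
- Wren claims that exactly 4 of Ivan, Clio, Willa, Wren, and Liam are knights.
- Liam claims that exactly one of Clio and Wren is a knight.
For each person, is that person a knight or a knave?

Knights: none. Knaves: Ivan, Clio, Willa, Wren, and Liam.

Suppose Ivan is a knight. Then Ivan's statement "Liam is a knight" would have to be true. Checking the 16 ways to assign the others, none is consistent with every speaker.
(For instance, with Clio=knave, Willa=knave, Wren=knave, Liam=knave, Ivan's claim "Liam is a knight" comes out false where it would need to be true.)
So Ivan must be a knave, making "Liam is a knight" false. Taking Ivan=knave, Clio=knave, Willa=knave, Wren=knave, Liam=knave, each remaining statement checks out:
  Clio (knave): "Wren is a knight" — false. ✓
  Willa (knave): "exactly one of Clio and Ivan is a knight" — false. ✓
  Wren (knave): "exactly 4 of Ivan, Clio, Willa, Wren, and Liam are knights" — false. ✓
  Liam (knave): "exactly one of Clio and Wren is a knight" — false. ✓
This is the unique consistent assignment.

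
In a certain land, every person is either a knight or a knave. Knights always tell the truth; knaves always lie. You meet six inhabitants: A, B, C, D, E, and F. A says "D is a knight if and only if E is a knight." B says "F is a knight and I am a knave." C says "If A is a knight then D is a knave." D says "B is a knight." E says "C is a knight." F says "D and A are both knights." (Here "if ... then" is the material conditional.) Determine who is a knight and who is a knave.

A is a knave, B is a knave, C is a knight, D is a knave, E is a knight, and F is a knave.

As a knave, A's statement "D is a knight if and only if E is a knight" should be False; it is.
Since B is a knave, "F is a knight and I am a knave" needs to be False, which holds.
As a knight, C's statement "if A is a knight then D is a knave" should be true; it is.
D is a knave, so "B is a knight" must be False — and it is.
Since E is a knight, "C is a knight" needs to be true, which holds.
Since F is a knave, "D and A are both knights" needs to be False, which holds.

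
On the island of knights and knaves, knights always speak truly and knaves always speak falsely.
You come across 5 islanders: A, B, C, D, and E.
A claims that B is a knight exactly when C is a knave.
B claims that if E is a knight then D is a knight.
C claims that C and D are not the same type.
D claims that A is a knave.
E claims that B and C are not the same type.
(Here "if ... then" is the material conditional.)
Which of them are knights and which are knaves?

A is a knight, and the claim "B is a knight exactly when C is a knave" is indeed true.
B is a knave, and the claim "if E is a knight then D is a knight" is indeed false.
C (knight): "C and D are not the same type" — true. ✓
D is a knave; "A is a knave" is false, as required.
E is a knight; "B and C are not the same type" is true, as required.

A is a knight, B is a knave, C is a knight, D is a knave, and E is a knight.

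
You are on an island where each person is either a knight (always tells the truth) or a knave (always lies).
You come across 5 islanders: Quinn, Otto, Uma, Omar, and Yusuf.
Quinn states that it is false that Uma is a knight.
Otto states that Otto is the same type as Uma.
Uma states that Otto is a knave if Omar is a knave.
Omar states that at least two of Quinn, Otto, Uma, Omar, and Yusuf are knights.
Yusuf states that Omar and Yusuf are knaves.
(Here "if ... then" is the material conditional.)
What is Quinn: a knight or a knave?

Quinn is a knave.

Consistent assignments: {Quinn=knave, Otto=knight, Uma=knight, Omar=knight, Yusuf=knave}; {Quinn=knave, Otto=knave, Uma=knight, Omar=knight, Yusuf=knave}
In every consistent assignment, Quinn is a knave.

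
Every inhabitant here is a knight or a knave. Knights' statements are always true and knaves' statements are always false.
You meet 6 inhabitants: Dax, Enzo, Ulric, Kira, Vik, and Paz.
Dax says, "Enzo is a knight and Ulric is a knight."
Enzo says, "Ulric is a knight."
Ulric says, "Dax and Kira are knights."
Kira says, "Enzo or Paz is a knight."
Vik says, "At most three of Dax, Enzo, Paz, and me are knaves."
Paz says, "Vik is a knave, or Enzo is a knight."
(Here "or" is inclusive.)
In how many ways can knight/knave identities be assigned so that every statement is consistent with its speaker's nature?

2

Consistent assignments:
  Dax=knight, Enzo=knight, Ulric=knight, Kira=knight, Vik=knight, Paz=knight
  Dax=knave, Enzo=knave, Ulric=knave, Kira=knave, Vik=knight, Paz=knave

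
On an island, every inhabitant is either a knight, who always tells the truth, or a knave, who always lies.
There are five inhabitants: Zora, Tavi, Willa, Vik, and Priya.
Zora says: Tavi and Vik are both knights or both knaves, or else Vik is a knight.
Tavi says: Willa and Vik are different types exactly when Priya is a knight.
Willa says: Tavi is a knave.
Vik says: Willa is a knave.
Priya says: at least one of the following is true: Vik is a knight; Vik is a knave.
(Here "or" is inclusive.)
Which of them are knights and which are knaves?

Zora is a knight, Tavi is a knight, Willa is a knave, Vik is a knight, and Priya is a knight.

Suppose Zora is a knave. Then Zora's statement "Tavi and Vik are both knights or both knaves, or else Vik is a knight" would have to be false. Checking the 16 ways to assign the others, none is consistent with every speaker.
(For instance, with Tavi=knight, Willa=knave, Vik=knight, Priya=knight, Zora's claim "Tavi and Vik are both knights or both knaves, or else Vik is a knight" comes out true where it would need to be false.)
So Zora must be a knight, making "Tavi and Vik are both knights or both knaves, or else Vik is a knight" true. Taking Zora=knight, Tavi=knight, Willa=knave, Vik=knight, Priya=knight, each remaining statement checks out:
  Tavi (knight): "Willa and Vik are different types exactly when Priya is a knight" — true. ✓
  Willa (knave): "Tavi is a knave" — false. ✓
  Vik (knight): "Willa is a knave" — true. ✓
  Priya (knight): "at least one of the following is true: Vik is a knight; Vik is a knave" — true. ✓
This is the unique consistent assignment.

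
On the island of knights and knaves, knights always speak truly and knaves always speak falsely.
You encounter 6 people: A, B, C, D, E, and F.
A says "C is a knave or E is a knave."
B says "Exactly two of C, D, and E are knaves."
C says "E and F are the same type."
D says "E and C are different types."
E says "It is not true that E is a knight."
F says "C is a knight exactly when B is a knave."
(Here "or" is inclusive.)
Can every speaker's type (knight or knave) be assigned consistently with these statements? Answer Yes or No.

No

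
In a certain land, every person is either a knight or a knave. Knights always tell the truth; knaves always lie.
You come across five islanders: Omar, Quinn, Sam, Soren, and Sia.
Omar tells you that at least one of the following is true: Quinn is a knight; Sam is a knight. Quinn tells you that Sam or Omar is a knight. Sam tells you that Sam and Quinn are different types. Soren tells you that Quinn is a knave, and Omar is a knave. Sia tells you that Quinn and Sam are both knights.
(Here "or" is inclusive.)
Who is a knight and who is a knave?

Knights: Soren. Knaves: Omar, Quinn, Sam, and Sia.

Since Omar is a knave, "at least one of the following is true: Quinn is a knight; Sam is a knight" needs to be false, which holds.
Quinn (knave): "Sam or Omar is a knight" — false. ✓
Since Sam is a knave, "Sam and Quinn are different types" needs to be false, which holds.
Soren is a knight, so "Quinn is a knave, and Omar is a knave" must be true — and it is.
Sia (knave): "Quinn and Sam are both knights" — false. ✓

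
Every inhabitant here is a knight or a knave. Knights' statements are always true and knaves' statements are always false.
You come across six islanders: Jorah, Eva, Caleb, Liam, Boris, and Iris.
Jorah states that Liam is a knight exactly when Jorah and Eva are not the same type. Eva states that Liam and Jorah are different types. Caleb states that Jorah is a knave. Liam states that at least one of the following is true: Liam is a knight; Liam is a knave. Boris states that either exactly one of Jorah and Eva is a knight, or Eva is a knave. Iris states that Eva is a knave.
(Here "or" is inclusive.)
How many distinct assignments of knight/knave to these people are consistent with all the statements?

1

Consistent assignments:
  Jorah=knight, Eva=knave, Caleb=knave, Liam=knight, Boris=knight, Iris=knight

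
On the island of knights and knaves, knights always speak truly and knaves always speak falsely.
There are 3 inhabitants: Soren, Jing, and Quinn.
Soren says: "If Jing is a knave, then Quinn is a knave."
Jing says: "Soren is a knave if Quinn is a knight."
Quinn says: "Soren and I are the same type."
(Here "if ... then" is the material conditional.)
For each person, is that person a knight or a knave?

Soren is a knight, Jing is a knight, and Quinn is a knave.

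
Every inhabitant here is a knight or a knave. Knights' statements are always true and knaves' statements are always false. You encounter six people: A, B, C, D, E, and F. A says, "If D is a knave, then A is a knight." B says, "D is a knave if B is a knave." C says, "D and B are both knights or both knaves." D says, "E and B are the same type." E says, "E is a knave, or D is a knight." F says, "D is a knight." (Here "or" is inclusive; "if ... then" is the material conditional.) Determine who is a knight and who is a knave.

A is a knight, B is a knight, C is a knight, D is a knight, E is a knight, and F is a knight.

A is a knight, and the claim "if D is a knave, then A is a knight" is indeed true.
As a knight, B's statement "D is a knave if B is a knave" should be true; it is.
As a knight, C's statement "D and B are both knights or both knaves" should be true; it is.
D (knight): "E and B are the same type" — true. ✓
E is a knight, and the claim "E is a knave, or D is a knight" is indeed true.
Since F is a knight, "D is a knight" needs to be true, which holds.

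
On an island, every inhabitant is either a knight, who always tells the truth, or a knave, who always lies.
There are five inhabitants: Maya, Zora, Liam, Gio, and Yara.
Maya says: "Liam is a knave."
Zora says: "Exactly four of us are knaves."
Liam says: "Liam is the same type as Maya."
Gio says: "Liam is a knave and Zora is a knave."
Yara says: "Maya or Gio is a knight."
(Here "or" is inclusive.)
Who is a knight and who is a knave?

Maya is a knight, Zora is a knave, Liam is a knave, Gio is a knight, and Yara is a knight.

Maya is a knight; "Liam is a knave" is true, as required.
Zora is a knave, so "exactly four of us are knaves" must be false — and it is.
Since Liam is a knave, "Liam is the same type as Maya" needs to be false, which holds.
Gio (knight): "Liam is a knave and Zora is a knave" — true. ✓
Yara is a knight, and the claim "Maya or Gio is a knight" is indeed true.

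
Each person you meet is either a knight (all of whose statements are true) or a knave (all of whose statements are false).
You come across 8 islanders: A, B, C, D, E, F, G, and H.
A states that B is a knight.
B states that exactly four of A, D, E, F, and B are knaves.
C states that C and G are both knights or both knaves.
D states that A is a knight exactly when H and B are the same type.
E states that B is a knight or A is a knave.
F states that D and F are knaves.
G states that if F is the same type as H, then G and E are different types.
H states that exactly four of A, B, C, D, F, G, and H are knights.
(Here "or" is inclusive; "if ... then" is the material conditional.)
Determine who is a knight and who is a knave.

As a knave, A's statement "B is a knight" should be false; it is.
B is a knave, so "exactly four of A, D, E, F, and B are knaves" must be false — and it is.
As a knight, C's statement "C and G are both knights or both knaves" should be True; it is.
D is a knight, so "A is a knight exactly when H and B are the same type" must be True — and it is.
E (knight): "B is a knight or A is a knave" — True. ✓
F is a knave, so "D and F are knaves" must be false — and it is.
Since G is a knight, "if F is the same type as H, then G and E are different types" needs to be True, which holds.
Since H is a knight, "exactly four of A, B, C, D, F, G, and H are knights" needs to be True, which holds.

Knights: C, D, E, G, and H. Knaves: A, B, and F.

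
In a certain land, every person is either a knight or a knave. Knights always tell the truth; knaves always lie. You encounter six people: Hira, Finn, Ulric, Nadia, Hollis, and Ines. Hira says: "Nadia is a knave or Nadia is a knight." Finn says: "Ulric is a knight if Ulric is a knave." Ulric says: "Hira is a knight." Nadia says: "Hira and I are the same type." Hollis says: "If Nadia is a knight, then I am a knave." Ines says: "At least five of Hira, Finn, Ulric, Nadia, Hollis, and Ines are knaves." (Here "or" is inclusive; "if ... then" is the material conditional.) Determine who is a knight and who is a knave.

Hira is a knight, and the claim "Nadia is a knave or Nadia is a knight" is indeed true.
As a knight, Finn's statement "Ulric is a knight if Ulric is a knave" should be true; it is.
Ulric is a knight, and the claim "Hira is a knight" is indeed true.
As a knave, Nadia's statement "Hira and I are the same type" should be false; it is.
As a knight, Hollis's statement "if Nadia is a knight, then I am a knave" should be true; it is.
As a knave, Ines's statement "at least five of Hira, Finn, Ulric, Nadia, Hollis, and Ines are knaves" should be false; it is.

Hira is a knight, Finn is a knight, Ulric is a knight, Nadia is a knave, Hollis is a knight, and Ines is a knave.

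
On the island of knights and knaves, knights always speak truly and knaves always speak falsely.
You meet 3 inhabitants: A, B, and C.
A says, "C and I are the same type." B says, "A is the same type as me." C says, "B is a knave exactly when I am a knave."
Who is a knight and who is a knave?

A is a knight, B is a knight, and C is a knight.

A (knight): "C and I are the same type" — True. ✓
Since B is a knight, "A is the same type as me" needs to be True, which holds.
C (knight): "B is a knave exactly when I am a knave" — True. ✓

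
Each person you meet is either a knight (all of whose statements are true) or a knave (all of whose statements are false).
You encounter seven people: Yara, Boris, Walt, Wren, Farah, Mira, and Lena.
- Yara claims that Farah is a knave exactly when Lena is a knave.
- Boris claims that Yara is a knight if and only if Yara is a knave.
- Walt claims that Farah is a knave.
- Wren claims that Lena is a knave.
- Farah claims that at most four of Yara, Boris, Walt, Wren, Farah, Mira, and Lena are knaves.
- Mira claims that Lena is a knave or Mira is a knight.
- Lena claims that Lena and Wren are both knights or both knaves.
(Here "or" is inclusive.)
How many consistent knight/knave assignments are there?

1

Consistent assignments:
  Yara=knave, Boris=knave, Walt=knave, Wren=knight, Farah=knight, Mira=knight, Lena=knave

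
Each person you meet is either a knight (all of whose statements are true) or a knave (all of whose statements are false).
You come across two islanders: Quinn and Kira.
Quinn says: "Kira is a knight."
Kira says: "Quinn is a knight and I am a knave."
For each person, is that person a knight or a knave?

Quinn is a knave and Kira is a knave.

Quinn is a knave, so "Kira is a knight" must be false — and it is.
Since Kira is a knave, "Quinn is a knight and I am a knave" needs to be false, which holds.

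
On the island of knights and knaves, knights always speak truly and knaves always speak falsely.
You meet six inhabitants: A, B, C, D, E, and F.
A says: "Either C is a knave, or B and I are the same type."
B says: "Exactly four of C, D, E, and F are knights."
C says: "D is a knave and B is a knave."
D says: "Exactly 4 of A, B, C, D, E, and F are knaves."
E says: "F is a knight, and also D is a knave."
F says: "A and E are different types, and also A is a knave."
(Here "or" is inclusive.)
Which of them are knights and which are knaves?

A is a knight, B is a knave, C is a knave, D is a knight, E is a knave, and F is a knave.

A is a knight, so "either C is a knave, or B and I are the same type" must be True — and it is.
B is a knave, so "exactly four of C, D, E, and F are knights" must be false — and it is.
Since C is a knave, "D is a knave and B is a knave" needs to be false, which holds.
D is a knight, and the claim "exactly 4 of A, B, C, D, E, and F are knaves" is indeed True.
E (knave): "F is a knight, and also D is a knave" — false. ✓
Since F is a knave, "A and E are different types, and also A is a knave" needs to be false, which holds.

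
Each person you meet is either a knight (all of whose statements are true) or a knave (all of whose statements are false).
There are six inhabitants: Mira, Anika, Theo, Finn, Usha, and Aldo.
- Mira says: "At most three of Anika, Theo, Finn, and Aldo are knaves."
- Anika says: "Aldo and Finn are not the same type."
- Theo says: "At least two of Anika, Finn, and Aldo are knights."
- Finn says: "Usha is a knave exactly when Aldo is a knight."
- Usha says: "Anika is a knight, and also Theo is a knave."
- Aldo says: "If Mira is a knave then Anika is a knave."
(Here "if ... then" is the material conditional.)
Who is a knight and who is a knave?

As a knight, Mira's statement "at most three of Anika, Theo, Finn, and Aldo are knaves" should be True; it is.
As a knave, Anika's statement "Aldo and Finn are not the same type" should be False; it is.
Theo is a knight, and the claim "at least two of Anika, Finn, and Aldo are knights" is indeed True.
Finn is a knight; "Usha is a knave exactly when Aldo is a knight" is True, as required.
As a knave, Usha's statement "Anika is a knight, and also Theo is a knave" should be False; it is.
Aldo is a knight, and the claim "if Mira is a knave then Anika is a knave" is indeed True.

Knights: Mira, Theo, Finn, and Aldo. Knaves: Anika and Usha.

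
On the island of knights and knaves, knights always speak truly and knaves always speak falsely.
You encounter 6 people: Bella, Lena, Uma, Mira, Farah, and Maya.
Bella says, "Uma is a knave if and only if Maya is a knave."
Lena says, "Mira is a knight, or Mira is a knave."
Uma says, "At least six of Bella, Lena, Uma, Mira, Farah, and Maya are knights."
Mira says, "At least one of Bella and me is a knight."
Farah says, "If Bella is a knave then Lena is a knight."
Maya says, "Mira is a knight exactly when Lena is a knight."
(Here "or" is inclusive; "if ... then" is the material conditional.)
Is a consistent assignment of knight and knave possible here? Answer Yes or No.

One consistent assignment: Bella=knight, Lena=knight, Uma=knight, Mira=knight, Farah=knight, Maya=knight.

Yes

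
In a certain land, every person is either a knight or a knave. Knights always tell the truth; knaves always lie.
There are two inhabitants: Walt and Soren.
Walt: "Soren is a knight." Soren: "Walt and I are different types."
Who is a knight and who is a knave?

Knights: none. Knaves: Walt and Soren.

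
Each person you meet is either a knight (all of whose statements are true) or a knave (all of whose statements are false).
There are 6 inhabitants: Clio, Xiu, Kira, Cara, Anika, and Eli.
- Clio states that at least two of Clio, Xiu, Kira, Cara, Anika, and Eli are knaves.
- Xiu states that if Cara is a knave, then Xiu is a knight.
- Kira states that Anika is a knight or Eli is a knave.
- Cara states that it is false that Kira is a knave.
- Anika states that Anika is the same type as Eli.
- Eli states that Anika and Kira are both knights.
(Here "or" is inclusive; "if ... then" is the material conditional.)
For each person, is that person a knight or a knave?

Clio is a knave, Xiu is a knight, Kira is a knight, Cara is a knight, Anika is a knight, and Eli is a knight.

As a knave, Clio's statement "at least two of Clio, Xiu, Kira, Cara, Anika, and Eli are knaves" should be false; it is.
Since Xiu is a knight, "if Cara is a knave, then Xiu is a knight" needs to be true, which holds.
Kira is a knight, so "Anika is a knight or Eli is a knave" must be true — and it is.
Cara is a knight, so "it is false that Kira is a knave" must be true — and it is.
Anika (knight): "Anika is the same type as Eli" — true. ✓
Eli (knight): "Anika and Kira are both knights" — true. ✓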